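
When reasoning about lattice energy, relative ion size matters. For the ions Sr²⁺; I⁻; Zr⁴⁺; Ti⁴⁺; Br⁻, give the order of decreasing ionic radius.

Tabulating Z and e⁻: Ti⁴⁺ has 18 e⁻ (Z=22), Zr⁴⁺ has 36 e⁻ (Z=40), Sr²⁺ has 36 e⁻ (Z=38), Br⁻ has 36 e⁻ (Z=35), I⁻ has 54 e⁻ (Z=53). Ti⁴⁺ < Zr⁴⁺ (same group, 1 shell fewer); Zr⁴⁺ < Sr²⁺ (isoelectronic, higher Z=40 is smaller); Sr²⁺ < Br⁻ (both 36 e⁻, Z=38>35); Br⁻ < I⁻ (same group, 1 shell fewer).

I⁻ > Br⁻ > Sr²⁺ > Zr⁴⁺ > Ti⁴⁺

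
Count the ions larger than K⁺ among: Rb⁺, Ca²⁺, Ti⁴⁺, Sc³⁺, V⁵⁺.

1

V⁵⁺ (Z=23, 18 e⁻), Ti⁴⁺ (Z=22, 18 e⁻), Sc³⁺ (Z=21, 18 e⁻), Ca²⁺ (Z=20, 18 e⁻), K⁺ (Z=19, 18 e⁻), Rb⁺ (Z=37, 36 e⁻). V⁵⁺ < Ti⁴⁺ (both 18 e⁻, Z=23>22); Ti⁴⁺ < Sc³⁺ (isoelectronic, higher Z=22 is smaller); Sc³⁺ < Ca²⁺ (isoelectronic, higher Z=21 is smaller); Ca²⁺ < K⁺ (both 18 e⁻, Z=20>19); K⁺ < Rb⁺ (same group, 1 shell fewer).
Relative to K⁺, the ions that are larger are Rb⁺. That's 1.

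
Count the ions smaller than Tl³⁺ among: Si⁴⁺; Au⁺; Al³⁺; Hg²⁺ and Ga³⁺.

Tabulating Z and e⁻: Si⁴⁺: 10 e⁻, Z=14, Al³⁺: 10 e⁻, Z=13, Ga³⁺: 28 e⁻, Z=31, Tl³⁺: 78 e⁻, Z=81, Hg²⁺: 78 e⁻, Z=80, Au⁺: 78 e⁻, Z=79. Si⁴⁺ < Al³⁺ (both 10 e⁻, Z=14>13); Al³⁺ < Ga³⁺ (same group, period 3 vs 4); Ga³⁺ < Tl³⁺ (same group, 2 shells fewer); Tl³⁺ < Hg²⁺ (both 78 e⁻, Z=81>80); Hg²⁺ < Au⁺ (isoelectronic, higher Z=80 is smaller).
Placing each against Tl³⁺: smaller — Si⁴⁺, Al³⁺, Ga³⁺; larger — Hg²⁺, Au⁺. Count: 3.

3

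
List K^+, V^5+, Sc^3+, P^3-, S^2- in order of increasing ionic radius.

Isoelectronic series (18 e⁻ each). Size is set by nuclear charge: more protons means a smaller ion. V^5+ (Z=23), Sc^3+ (Z=21), K^+ (Z=19), S^2- (Z=16), P^3- (Z=15).

V^5+ < Sc^3+ < K^+ < S^2- < P^3-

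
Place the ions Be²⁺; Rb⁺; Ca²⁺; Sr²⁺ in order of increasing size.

Be²⁺ < Ca²⁺ < Sr²⁺ < Rb⁺

Be²⁺: 2 e⁻, Z=4, Ca²⁺: 18 e⁻, Z=20, Sr²⁺: 36 e⁻, Z=38, Rb⁺: 36 e⁻, Z=37. Be²⁺ < Ca²⁺ (same group, 2 shells fewer); Ca²⁺ < Sr²⁺ (same group, period 4 vs 5); Sr²⁺ < Rb⁺ (isoelectronic, higher Z=38 is smaller).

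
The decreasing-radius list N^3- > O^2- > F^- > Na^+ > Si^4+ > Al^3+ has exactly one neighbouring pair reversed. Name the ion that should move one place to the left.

Al^3+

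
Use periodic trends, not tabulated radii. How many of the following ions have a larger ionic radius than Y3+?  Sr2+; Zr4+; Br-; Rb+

Each ion has 36 electrons. The ranking follows nuclear charge in reverse — greater Z gives a smaller radius. Zr4+ (Z=40), Y3+ (Z=39), Sr2+ (Z=38), Rb+ (Z=37), Br- (Z=35).
Overall: Zr4+ < Y3+ < Sr2+ < Rb+ < Br-. Y3+ has 1 below it and 3 above. So 3 are larger.

3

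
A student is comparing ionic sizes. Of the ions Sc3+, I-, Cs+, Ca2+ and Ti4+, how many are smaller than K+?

3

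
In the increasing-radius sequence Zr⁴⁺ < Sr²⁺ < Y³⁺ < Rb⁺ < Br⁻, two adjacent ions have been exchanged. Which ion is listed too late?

Check each adjacent pair. Sr²⁺ and Y³⁺ are reversed: both have 36 electrons but Z(Y)=39 > Z(Sr)=38, so Y³⁺ should be the smaller of the two. No other neighbouring pair contradicts the periodic trends, so Y³⁺ is the ion listed too late.

Y³⁺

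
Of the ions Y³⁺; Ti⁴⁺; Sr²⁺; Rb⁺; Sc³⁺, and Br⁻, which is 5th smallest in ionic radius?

Rb⁺

Work out protons and electrons: Ti⁴⁺ has 18 e⁻ (Z=22), Sc³⁺ has 18 e⁻ (Z=21), Y³⁺ has 36 e⁻ (Z=39), Sr²⁺ has 36 e⁻ (Z=38), Rb⁺ has 36 e⁻ (Z=37), Br⁻ has 36 e⁻ (Z=35). Ti⁴⁺ < Sc³⁺ (both 18 e⁻, Z=22>21); Sc³⁺ < Y³⁺ (same group, 1 shell fewer); Y³⁺ < Sr²⁺ (isoelectronic, higher Z=39 is smaller); Sr²⁺ < Rb⁺ (isoelectronic, higher Z=38 is smaller); Rb⁺ < Br⁻ (isoelectronic, higher Z=37 is smaller).
Full ascending order: Ti⁴⁺ < Sc³⁺ < Y³⁺ < Sr²⁺ < Rb⁺ < Br⁻. Counting from the smallest, position 5 is Rb⁺.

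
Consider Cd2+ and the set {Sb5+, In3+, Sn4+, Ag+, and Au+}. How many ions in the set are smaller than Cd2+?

Sb5+ has 46 e⁻ (Z=51), Sn4+ has 46 e⁻ (Z=50), In3+ has 46 e⁻ (Z=49), Cd2+ has 46 e⁻ (Z=48), Ag+ has 46 e⁻ (Z=47), Au+ has 78 e⁻ (Z=79). Sb5+ < Sn4+ (isoelectronic, higher Z=51 is smaller); Sn4+ < In3+ (isoelectronic, higher Z=50 is smaller); In3+ < Cd2+ (isoelectronic, higher Z=49 is smaller); Cd2+ < Ag+ (isoelectronic, higher Z=48 is smaller); Ag+ < Au+ (same group, 1 shell fewer).
Relative to Cd2+, the ions that are smaller are Sb5+, Sn4+, In3+. Count: 3.

3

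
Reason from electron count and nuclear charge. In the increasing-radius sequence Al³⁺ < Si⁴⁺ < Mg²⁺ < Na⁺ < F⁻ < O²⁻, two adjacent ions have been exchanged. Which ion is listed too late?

Compare adjacent ions: both have 10 electrons but Z(Si)=14 > Z(Al)=13, so Si⁴⁺ should be the smaller of the two — yet in this increasing list Al³⁺ sits before Si⁴⁺. Nothing else is reversed, so Si⁴⁺ should move one place to the left.

Si⁴⁺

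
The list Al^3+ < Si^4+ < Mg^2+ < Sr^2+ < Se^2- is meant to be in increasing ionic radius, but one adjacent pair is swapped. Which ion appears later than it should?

Si^4+

Compare adjacent ions: Si^4+ and Al^3+ share 10 electrons; the higher nuclear charge on Si (Z=14) contracts it more, so Si^4+ < Al^3+ — yet in this increasing list Al^3+ sits before Si^4+. Nothing else is reversed, so Si^4+ should move one place to the left.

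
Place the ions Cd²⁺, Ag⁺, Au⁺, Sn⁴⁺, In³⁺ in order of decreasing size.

First list Z and electron count for each: Sn⁴⁺ has 46 e⁻ (Z=50), In³⁺ has 46 e⁻ (Z=49), Cd²⁺ has 46 e⁻ (Z=48), Ag⁺ has 46 e⁻ (Z=47), Au⁺ has 78 e⁻ (Z=79). Sn⁴⁺ < In³⁺ (isoelectronic, higher Z=50 is smaller); In³⁺ < Cd²⁺ (isoelectronic, higher Z=49 is smaller); Cd²⁺ < Ag⁺ (both 46 e⁻, Z=48>47); Ag⁺ < Au⁺ (same group, 1 shell fewer).

Au⁺ > Ag⁺ > Cd²⁺ > In³⁺ > Sn⁴⁺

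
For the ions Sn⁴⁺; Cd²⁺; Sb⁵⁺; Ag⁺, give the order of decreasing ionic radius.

Ag⁺ > Cd²⁺ > Sn⁴⁺ > Sb⁵⁺

All of these have 46 electrons (isoelectronic). With the same electron cloud, the ion with the most protons pulls it in tightest. Nuclear charges: Sb⁵⁺ (Z=51), Sn⁴⁺ (Z=50), Cd²⁺ (Z=48), Ag⁺ (Z=47). Highest Z is smallest.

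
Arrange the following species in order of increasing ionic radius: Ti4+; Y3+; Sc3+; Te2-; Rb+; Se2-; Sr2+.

Ti4+ < Sc3+ < Y3+ < Sr2+ < Rb+ < Se2- < Te2-

Ti4+ (Z=22, 18 e⁻), Sc3+ (Z=21, 18 e⁻), Y3+ (Z=39, 36 e⁻), Sr2+ (Z=38, 36 e⁻), Rb+ (Z=37, 36 e⁻), Se2- (Z=34, 36 e⁻), Te2- (Z=52, 54 e⁻). Ti4+ < Sc3+ (isoelectronic, higher Z=22 is smaller); Sc3+ < Y3+ (same group, period 4 vs 5); Y3+ < Sr2+ (both 36 e⁻, Z=39>38); Sr2+ < Rb+ (both 36 e⁻, Z=38>37); Rb+ < Se2- (both 36 e⁻, Z=37>34); Se2- < Te2- (same group, period 4 vs 5).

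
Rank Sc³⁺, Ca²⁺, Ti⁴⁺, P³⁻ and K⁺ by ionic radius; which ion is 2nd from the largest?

Isoelectronic series (18 e⁻ each). Size is set by nuclear charge: more protons means a smaller ion. Ti⁴⁺ (Z=22), Sc³⁺ (Z=21), Ca²⁺ (Z=20), K⁺ (Z=19), P³⁻ (Z=15).
So the order is Ti⁴⁺ < Sc³⁺ < Ca²⁺ < K⁺ < P³⁻; the 2nd-largest ion is K⁺.

K⁺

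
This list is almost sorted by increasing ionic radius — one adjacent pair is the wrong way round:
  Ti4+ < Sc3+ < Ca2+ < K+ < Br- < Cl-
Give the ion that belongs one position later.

Br-

Compare adjacent ions: Cl- and Br- are in one column with the same charge; the lighter period-3 ion has one fewer shell and is smaller — yet in this increasing list Br- sits before Cl-. Nothing else is reversed, so Br- should move one place to the right.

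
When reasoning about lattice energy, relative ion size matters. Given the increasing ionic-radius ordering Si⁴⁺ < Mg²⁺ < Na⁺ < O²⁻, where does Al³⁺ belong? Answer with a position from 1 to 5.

2

All of these have 10 electrons (isoelectronic). With the same electron cloud, the ion with the most protons pulls it in tightest. Nuclear charges: Si⁴⁺ (Z=14), Al³⁺ (Z=13), Mg²⁺ (Z=12), Na⁺ (Z=11), O²⁻ (Z=8). Highest Z is smallest.
The complete sequence is Si⁴⁺ < Al³⁺ < Mg²⁺ < Na⁺ < O²⁻. Al³⁺ sits at position 2.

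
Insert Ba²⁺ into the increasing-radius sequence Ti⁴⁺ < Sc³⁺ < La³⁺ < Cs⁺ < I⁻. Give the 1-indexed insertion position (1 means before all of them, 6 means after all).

4

Electron counts and nuclear charges: Ti⁴⁺ has 18 e⁻ (Z=22), Sc³⁺ has 18 e⁻ (Z=21), La³⁺ has 54 e⁻ (Z=57), Ba²⁺ has 54 e⁻ (Z=56), Cs⁺ has 54 e⁻ (Z=55), I⁻ has 54 e⁻ (Z=53). Ti⁴⁺ < Sc³⁺ (isoelectronic, higher Z=22 is smaller); Sc³⁺ < La³⁺ (same group, period 4 vs 6); La³⁺ < Ba²⁺ (isoelectronic, higher Z=57 is smaller); Ba²⁺ < Cs⁺ (both 54 e⁻, Z=56>55); Cs⁺ < I⁻ (isoelectronic, higher Z=55 is smaller).
With Ba²⁺ included the full order is Ti⁴⁺ < Sc³⁺ < La³⁺ < Ba²⁺ < Cs⁺ < I⁻, so it takes position 4.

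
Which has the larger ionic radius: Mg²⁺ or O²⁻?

These species are isoelectronic with 10 electrons. The only difference is the number of protons: Mg²⁺ (Z=12), O²⁻ (Z=8). The strongest nuclear pull (Mg²⁺) gives the smallest ion.

O²⁻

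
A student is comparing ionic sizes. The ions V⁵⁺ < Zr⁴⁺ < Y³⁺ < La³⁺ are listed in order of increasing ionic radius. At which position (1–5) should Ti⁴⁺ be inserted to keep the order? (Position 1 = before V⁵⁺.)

2

V⁵⁺ (Z=23, 18 e⁻), Ti⁴⁺ (Z=22, 18 e⁻), Zr⁴⁺ (Z=40, 36 e⁻), Y³⁺ (Z=39, 36 e⁻), La³⁺ (Z=57, 54 e⁻). V⁵⁺ < Ti⁴⁺ (isoelectronic, higher Z=23 is smaller); Ti⁴⁺ < Zr⁴⁺ (same group, period 4 vs 5); Zr⁴⁺ < Y³⁺ (both 36 e⁻, Z=40>39); Y³⁺ < La³⁺ (same group, period 5 vs 6).
The complete sequence is V⁵⁺ < Ti⁴⁺ < Zr⁴⁺ < Y³⁺ < La³⁺. Ti⁴⁺ sits at position 2.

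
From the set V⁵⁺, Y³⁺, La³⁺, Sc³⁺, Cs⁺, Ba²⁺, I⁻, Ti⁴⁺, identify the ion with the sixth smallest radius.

Ba²⁺

Electron counts and nuclear charges: V⁵⁺ has 18 e⁻ (Z=23), Ti⁴⁺ has 18 e⁻ (Z=22), Sc³⁺ has 18 e⁻ (Z=21), Y³⁺ has 36 e⁻ (Z=39), La³⁺ has 54 e⁻ (Z=57), Ba²⁺ has 54 e⁻ (Z=56), Cs⁺ has 54 e⁻ (Z=55), I⁻ has 54 e⁻ (Z=53). V⁵⁺ < Ti⁴⁺ (isoelectronic, higher Z=23 is smaller); Ti⁴⁺ < Sc³⁺ (isoelectronic, higher Z=22 is smaller); Sc³⁺ < Y³⁺ (same group, period 4 vs 5); Y³⁺ < La³⁺ (same group, period 5 vs 6); La³⁺ < Ba²⁺ (isoelectronic, higher Z=57 is smaller); Ba²⁺ < Cs⁺ (both 54 e⁻, Z=56>55); Cs⁺ < I⁻ (both 54 e⁻, Z=55>53).
Full ascending order: V⁵⁺ < Ti⁴⁺ < Sc³⁺ < Y³⁺ < La³⁺ < Ba²⁺ < Cs⁺ < I⁻. Counting from the smallest, position 6 is Ba²⁺.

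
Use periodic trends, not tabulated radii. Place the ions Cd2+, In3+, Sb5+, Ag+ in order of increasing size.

All of these have 46 electrons (isoelectronic). With the same electron cloud, the ion with the most protons pulls it in tightest. Nuclear charges: Sb5+ (Z=51), In3+ (Z=49), Cd2+ (Z=48), Ag+ (Z=47). Highest Z is smallest.

Sb5+ < In3+ < Cd2+ < Ag+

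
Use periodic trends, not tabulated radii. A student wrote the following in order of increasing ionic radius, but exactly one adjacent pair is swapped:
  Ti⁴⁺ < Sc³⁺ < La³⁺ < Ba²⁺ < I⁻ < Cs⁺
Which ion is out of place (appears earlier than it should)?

The pair I⁻, Cs⁺ is the wrong way round — they are isoelectronic (54 e⁻) and Cs has more protons than I (55 vs 53), making Cs⁺ smaller. All other adjacent pairs agree with periodic trends, so I⁻ is the misplaced ion.

I⁻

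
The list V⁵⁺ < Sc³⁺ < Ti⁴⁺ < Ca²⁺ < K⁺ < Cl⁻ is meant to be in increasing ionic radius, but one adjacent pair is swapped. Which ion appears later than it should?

Ti⁴⁺

Compare adjacent ions: they are isoelectronic (18 e⁻) and Ti has more protons than Sc (22 vs 21), making Ti⁴⁺ smaller — yet in this increasing list Sc³⁺ sits before Ti⁴⁺. Nothing else is reversed, so Ti⁴⁺ should move one place to the left.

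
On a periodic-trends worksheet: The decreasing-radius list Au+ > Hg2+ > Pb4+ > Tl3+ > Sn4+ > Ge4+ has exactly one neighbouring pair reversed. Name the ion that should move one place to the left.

Tl3+

Scanning neighbour by neighbour, only Pb4+/Tl3+ violates a trend: they are isoelectronic (78 e⁻) and Pb has more protons than Tl (82 vs 81), making Pb4+ smaller. That makes Tl3+ the one sitting a position late relative to where it belongs.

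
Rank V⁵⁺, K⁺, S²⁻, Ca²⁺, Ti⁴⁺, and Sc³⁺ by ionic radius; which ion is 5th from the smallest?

K⁺

All of these have 18 electrons (isoelectronic). With the same electron cloud, the ion with the most protons pulls it in tightest. Nuclear charges: V⁵⁺ (Z=23), Ti⁴⁺ (Z=22), Sc³⁺ (Z=21), Ca²⁺ (Z=20), K⁺ (Z=19), S²⁻ (Z=16). Highest Z is smallest.
Full ascending order: V⁵⁺ < Ti⁴⁺ < Sc³⁺ < Ca²⁺ < K⁺ < S²⁻. Counting from the smallest, position 5 is K⁺.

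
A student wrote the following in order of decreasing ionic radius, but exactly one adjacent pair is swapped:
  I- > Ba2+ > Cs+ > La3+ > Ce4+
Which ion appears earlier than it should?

Check each adjacent pair. Ba2+ and Cs+ are reversed: both have 54 electrons but Z(Ba)=56 > Z(Cs)=55, so Ba2+ should be the smaller of the two. No other neighbouring pair contradicts the periodic trends, so Ba2+ is the ion listed too early.

Ba2+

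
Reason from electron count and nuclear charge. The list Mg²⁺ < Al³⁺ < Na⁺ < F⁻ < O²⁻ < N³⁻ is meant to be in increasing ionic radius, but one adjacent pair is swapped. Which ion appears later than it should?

Al³⁺

Scanning neighbour by neighbour, only Mg²⁺/Al³⁺ violates a trend: Al³⁺ and Mg²⁺ share 10 electrons; the higher nuclear charge on Al (Z=13) contracts it more, so Al³⁺ < Mg²⁺. That makes Al³⁺ the one sitting a position late relative to where it belongs.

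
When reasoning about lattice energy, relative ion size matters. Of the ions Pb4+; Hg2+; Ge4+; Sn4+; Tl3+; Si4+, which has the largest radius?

Hg2+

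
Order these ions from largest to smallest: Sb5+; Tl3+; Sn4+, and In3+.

Tabulating Z and e⁻: Sb5+: 46 e⁻, Z=51, Sn4+: 46 e⁻, Z=50, In3+: 46 e⁻, Z=49, Tl3+: 78 e⁻, Z=81. Sb5+ < Sn4+ (isoelectronic, higher Z=51 is smaller); Sn4+ < In3+ (isoelectronic, higher Z=50 is smaller); In3+ < Tl3+ (same group, 1 shell fewer).

Tl3+ > In3+ > Sn4+ > Sb5+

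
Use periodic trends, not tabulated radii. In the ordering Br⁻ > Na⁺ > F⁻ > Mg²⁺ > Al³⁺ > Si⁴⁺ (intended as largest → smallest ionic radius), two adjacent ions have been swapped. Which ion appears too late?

The pair Na⁺, F⁻ is the wrong way round — Na⁺ and F⁻ share 10 electrons; the higher nuclear charge on Na (Z=11) contracts it more, so Na⁺ < F⁻. All other adjacent pairs agree with periodic trends, so F⁻ is the misplaced ion.

F⁻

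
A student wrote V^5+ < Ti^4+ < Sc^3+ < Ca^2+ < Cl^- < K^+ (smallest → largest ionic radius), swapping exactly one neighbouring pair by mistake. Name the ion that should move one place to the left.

K^+

Check each adjacent pair. Cl^- and K^+ are reversed: K^+ and Cl^- share 18 electrons; the higher nuclear charge on K (Z=19) contracts it more, so K^+ < Cl^-. No other neighbouring pair contradicts the periodic trends, so K^+ is the ion listed too late.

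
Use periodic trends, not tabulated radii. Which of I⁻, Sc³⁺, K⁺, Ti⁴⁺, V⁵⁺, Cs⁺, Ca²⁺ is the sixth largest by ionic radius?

Ti⁴⁺

Work out protons and electrons: V⁵⁺ (Z=23, 18 e⁻), Ti⁴⁺ (Z=22, 18 e⁻), Sc³⁺ (Z=21, 18 e⁻), Ca²⁺ (Z=20, 18 e⁻), K⁺ (Z=19, 18 e⁻), Cs⁺ (Z=55, 54 e⁻), I⁻ (Z=53, 54 e⁻). V⁵⁺ < Ti⁴⁺ (both 18 e⁻, Z=23>22); Ti⁴⁺ < Sc³⁺ (isoelectronic, higher Z=22 is smaller); Sc³⁺ < Ca²⁺ (isoelectronic, higher Z=21 is smaller); Ca²⁺ < K⁺ (isoelectronic, higher Z=20 is smaller); K⁺ < Cs⁺ (same group, period 4 vs 6); Cs⁺ < I⁻ (isoelectronic, higher Z=55 is smaller).
So the order is V⁵⁺ < Ti⁴⁺ < Sc³⁺ < Ca²⁺ < K⁺ < Cs⁺ < I⁻; the 6th-largest ion is Ti⁴⁺.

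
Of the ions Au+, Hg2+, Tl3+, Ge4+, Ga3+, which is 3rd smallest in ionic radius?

Tl3+

Work out protons and electrons: Ge4+ has 28 e⁻ (Z=32), Ga3+ has 28 e⁻ (Z=31), Tl3+ has 78 e⁻ (Z=81), Hg2+ has 78 e⁻ (Z=80), Au+ has 78 e⁻ (Z=79). Ge4+ < Ga3+ (both 28 e⁻, Z=32>31); Ga3+ < Tl3+ (same group, period 4 vs 6); Tl3+ < Hg2+ (both 78 e⁻, Z=81>80); Hg2+ < Au+ (both 78 e⁻, Z=80>79).
Full ascending order: Ge4+ < Ga3+ < Tl3+ < Hg2+ < Au+. Counting from the smallest, position 3 is Tl3+.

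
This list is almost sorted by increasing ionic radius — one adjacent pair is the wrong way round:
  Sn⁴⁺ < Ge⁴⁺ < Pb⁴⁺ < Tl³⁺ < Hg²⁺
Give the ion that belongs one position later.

Sn⁴⁺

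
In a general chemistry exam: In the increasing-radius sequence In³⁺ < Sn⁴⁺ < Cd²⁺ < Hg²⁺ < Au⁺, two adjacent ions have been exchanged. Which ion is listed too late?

Scanning neighbour by neighbour, only In³⁺/Sn⁴⁺ violates a trend: they are isoelectronic (46 e⁻) and Sn has more protons than In (50 vs 49), making Sn⁴⁺ smaller. That makes Sn⁴⁺ the one sitting a position late relative to where it belongs.

Sn⁴⁺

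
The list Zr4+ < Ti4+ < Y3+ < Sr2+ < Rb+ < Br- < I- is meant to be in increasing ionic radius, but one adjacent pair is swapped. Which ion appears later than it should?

Compare adjacent ions: same group and charge — period 4 sits above period 5, so Ti4+ is smaller — yet in this increasing list Zr4+ sits before Ti4+. Nothing else is reversed, so Ti4+ should move one place to the left.

Ti4+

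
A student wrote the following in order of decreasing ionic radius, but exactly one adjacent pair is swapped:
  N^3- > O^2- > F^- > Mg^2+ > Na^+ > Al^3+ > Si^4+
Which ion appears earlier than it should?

Mg^2+

The pair Mg^2+, Na^+ is the wrong way round — Mg^2+ and Na^+ share 10 electrons; the higher nuclear charge on Mg (Z=12) contracts it more, so Mg^2+ < Na^+. All other adjacent pairs agree with periodic trends, so Mg^2+ is the misplaced ion.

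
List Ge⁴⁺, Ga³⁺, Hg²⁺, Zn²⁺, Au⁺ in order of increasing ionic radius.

Ge⁴⁺ < Ga³⁺ < Zn²⁺ < Hg²⁺ < Au⁺

Tabulating Z and e⁻: Ge⁴⁺ has 28 e⁻ (Z=32), Ga³⁺ has 28 e⁻ (Z=31), Zn²⁺ has 28 e⁻ (Z=30), Hg²⁺ has 78 e⁻ (Z=80), Au⁺ has 78 e⁻ (Z=79). Ge⁴⁺ < Ga³⁺ (both 28 e⁻, Z=32>31); Ga³⁺ < Zn²⁺ (both 28 e⁻, Z=31>30); Zn²⁺ < Hg²⁺ (same group, 2 shells fewer); Hg²⁺ < Au⁺ (both 78 e⁻, Z=80>79).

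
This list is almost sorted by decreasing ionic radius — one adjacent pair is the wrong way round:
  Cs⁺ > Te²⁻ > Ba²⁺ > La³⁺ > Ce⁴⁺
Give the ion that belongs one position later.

Cs⁺

Check each adjacent pair. Cs⁺ and Te²⁻ are reversed: they are isoelectronic (54 e⁻) and Cs has more protons than Te (55 vs 52), making Cs⁺ smaller. No other neighbouring pair contradicts the periodic trends, so Cs⁺ is the ion listed too early.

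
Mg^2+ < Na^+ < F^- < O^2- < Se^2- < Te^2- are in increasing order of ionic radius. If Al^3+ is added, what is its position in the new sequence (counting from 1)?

1

Work out protons and electrons: Al^3+ (Z=13, 10 e⁻), Mg^2+ (Z=12, 10 e⁻), Na^+ (Z=11, 10 e⁻), F^- (Z=9, 10 e⁻), O^2- (Z=8, 10 e⁻), Se^2- (Z=34, 36 e⁻), Te^2- (Z=52, 54 e⁻). Al^3+ < Mg^2+ (both 10 e⁻, Z=13>12); Mg^2+ < Na^+ (isoelectronic, higher Z=12 is smaller); Na^+ < F^- (isoelectronic, higher Z=11 is smaller); F^- < O^2- (both 10 e⁻, Z=9>8); O^2- < Se^2- (same group, period 2 vs 4); Se^2- < Te^2- (same group, period 4 vs 5).
Putting Al^3+ in gives Al^3+ < Mg^2+ < Na^+ < F^- < O^2- < Se^2- < Te^2-; it lands at slot 1.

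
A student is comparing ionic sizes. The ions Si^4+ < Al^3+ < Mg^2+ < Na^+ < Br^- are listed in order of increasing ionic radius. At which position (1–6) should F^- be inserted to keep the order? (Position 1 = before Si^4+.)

Tabulating Z and e⁻: Si^4+ (Z=14, 10 e⁻), Al^3+ (Z=13, 10 e⁻), Mg^2+ (Z=12, 10 e⁻), Na^+ (Z=11, 10 e⁻), F^- (Z=9, 10 e⁻), Br^- (Z=35, 36 e⁻). Si^4+ < Al^3+ (both 10 e⁻, Z=14>13); Al^3+ < Mg^2+ (both 10 e⁻, Z=13>12); Mg^2+ < Na^+ (both 10 e⁻, Z=12>11); Na^+ < F^- (isoelectronic, higher Z=11 is smaller); F^- < Br^- (same group, 2 shells fewer).
The complete sequence is Si^4+ < Al^3+ < Mg^2+ < Na^+ < F^- < Br^-. F^- sits at position 5.

5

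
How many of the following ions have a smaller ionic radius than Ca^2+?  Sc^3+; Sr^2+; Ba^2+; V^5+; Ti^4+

Electron counts and nuclear charges: V^5+: 18 e⁻, Z=23, Ti^4+: 18 e⁻, Z=22, Sc^3+: 18 e⁻, Z=21, Ca^2+: 18 e⁻, Z=20, Sr^2+: 36 e⁻, Z=38, Ba^2+: 54 e⁻, Z=56. V^5+ < Ti^4+ (both 18 e⁻, Z=23>22); Ti^4+ < Sc^3+ (both 18 e⁻, Z=22>21); Sc^3+ < Ca^2+ (both 18 e⁻, Z=21>20); Ca^2+ < Sr^2+ (same group, 1 shell fewer); Sr^2+ < Ba^2+ (same group, 1 shell fewer).
Placing each against Ca^2+: smaller — V^5+, Ti^4+, Sc^3+; larger — Sr^2+, Ba^2+. Count: 3.

3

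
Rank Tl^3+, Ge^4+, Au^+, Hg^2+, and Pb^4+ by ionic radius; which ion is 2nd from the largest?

Hg^2+

First list Z and electron count for each: Ge^4+ has 28 e⁻ (Z=32), Pb^4+ has 78 e⁻ (Z=82), Tl^3+ has 78 e⁻ (Z=81), Hg^2+ has 78 e⁻ (Z=80), Au^+ has 78 e⁻ (Z=79). Ge^4+ < Pb^4+ (same group, 2 shells fewer); Pb^4+ < Tl^3+ (both 78 e⁻, Z=82>81); Tl^3+ < Hg^2+ (both 78 e⁻, Z=81>80); Hg^2+ < Au^+ (both 78 e⁻, Z=80>79).
So the order is Ge^4+ < Pb^4+ < Tl^3+ < Hg^2+ < Au^+; the 2nd-largest ion is Hg^2+.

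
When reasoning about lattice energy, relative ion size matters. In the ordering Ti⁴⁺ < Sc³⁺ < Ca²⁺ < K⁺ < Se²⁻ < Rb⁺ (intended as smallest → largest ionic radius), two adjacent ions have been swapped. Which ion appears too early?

Scanning neighbour by neighbour, only Se²⁻/Rb⁺ violates a trend: Rb⁺ and Se²⁻ share 36 electrons; the higher nuclear charge on Rb (Z=37) contracts it more, so Rb⁺ < Se²⁻. That makes Se²⁻ the one sitting a position early relative to where it belongs.

Se²⁻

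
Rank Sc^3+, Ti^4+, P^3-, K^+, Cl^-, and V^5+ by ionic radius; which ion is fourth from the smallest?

All of these have 18 electrons (isoelectronic). With the same electron cloud, the ion with the most protons pulls it in tightest. Nuclear charges: V^5+ (Z=23), Ti^4+ (Z=22), Sc^3+ (Z=21), K^+ (Z=19), Cl^- (Z=17), P^3- (Z=15). Highest Z is smallest.
Ordering: V^5+ < Ti^4+ < Sc^3+ < K^+ < Cl^- < P^3-. The fourth smallest is K^+.

K^+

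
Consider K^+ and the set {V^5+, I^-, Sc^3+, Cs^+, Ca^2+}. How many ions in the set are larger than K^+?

2

V^5+: 18 e⁻, Z=23, Sc^3+: 18 e⁻, Z=21, Ca^2+: 18 e⁻, Z=20, K^+: 18 e⁻, Z=19, Cs^+: 54 e⁻, Z=55, I^-: 54 e⁻, Z=53. V^5+ < Sc^3+ (isoelectronic, higher Z=23 is smaller); Sc^3+ < Ca^2+ (isoelectronic, higher Z=21 is smaller); Ca^2+ < K^+ (both 18 e⁻, Z=20>19); K^+ < Cs^+ (same group, period 4 vs 6); Cs^+ < I^- (isoelectronic, higher Z=55 is smaller).
Relative to K^+, the ions that are larger are Cs^+, I^-. Count: 2.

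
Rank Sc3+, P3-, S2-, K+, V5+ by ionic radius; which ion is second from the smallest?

Isoelectronic series (18 e⁻ each). Size is set by nuclear charge: more protons means a smaller ion. V5+ (Z=23), Sc3+ (Z=21), K+ (Z=19), S2- (Z=16), P3- (Z=15).
Full ascending order: V5+ < Sc3+ < K+ < S2- < P3-. Counting from the smallest, position 2 is Sc3+.

Sc3+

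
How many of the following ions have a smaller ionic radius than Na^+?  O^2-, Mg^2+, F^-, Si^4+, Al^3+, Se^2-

Electron counts and nuclear charges: Si^4+: 10 e⁻, Z=14, Al^3+: 10 e⁻, Z=13, Mg^2+: 10 e⁻, Z=12, Na^+: 10 e⁻, Z=11, F^-: 10 e⁻, Z=9, O^2-: 10 e⁻, Z=8, Se^2-: 36 e⁻, Z=34. Si^4+ < Al^3+ (isoelectronic, higher Z=14 is smaller); Al^3+ < Mg^2+ (isoelectronic, higher Z=13 is smaller); Mg^2+ < Na^+ (both 10 e⁻, Z=12>11); Na^+ < F^- (isoelectronic, higher Z=11 is smaller); F^- < O^2- (both 10 e⁻, Z=9>8); O^2- < Se^2- (same group, 2 shells fewer).
Ordering all of them (including Na^+) by radius gives Si^4+ < Al^3+ < Mg^2+ < Na^+ < F^- < O^2- < Se^2-. Count: 3.

3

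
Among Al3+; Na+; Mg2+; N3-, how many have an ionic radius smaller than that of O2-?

These species are isoelectronic with 10 electrons. The only difference is the number of protons: Al3+ (Z=13), Mg2+ (Z=12), Na+ (Z=11), O2- (Z=8), N3- (Z=7). The strongest nuclear pull (Al3+) gives the smallest ion.
Placing each against O2-: smaller — Al3+, Mg2+, Na+; larger — N3-. So 3 are smaller.

3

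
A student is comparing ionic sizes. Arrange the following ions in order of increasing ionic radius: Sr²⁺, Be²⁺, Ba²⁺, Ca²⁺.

These ions sit in one column with identical charge. Each step down the periodic table adds a principal shell, increasing the radius.

Be²⁺ < Ca²⁺ < Sr²⁺ < Ba²⁺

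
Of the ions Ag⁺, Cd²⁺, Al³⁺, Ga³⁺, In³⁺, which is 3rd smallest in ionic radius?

Work out protons and electrons: Al³⁺ (Z=13, 10 e⁻), Ga³⁺ (Z=31, 28 e⁻), In³⁺ (Z=49, 46 e⁻), Cd²⁺ (Z=48, 46 e⁻), Ag⁺ (Z=47, 46 e⁻). Al³⁺ < Ga³⁺ (same group, period 3 vs 4); Ga³⁺ < In³⁺ (same group, period 4 vs 5); In³⁺ < Cd²⁺ (both 46 e⁻, Z=49>48); Cd²⁺ < Ag⁺ (both 46 e⁻, Z=48>47).
Full ascending order: Al³⁺ < Ga³⁺ < In³⁺ < Cd²⁺ < Ag⁺. Counting from the smallest, position 3 is In³⁺.

In³⁺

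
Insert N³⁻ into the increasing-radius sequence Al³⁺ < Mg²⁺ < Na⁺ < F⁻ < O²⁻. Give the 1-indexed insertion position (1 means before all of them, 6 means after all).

Isoelectronic series (10 e⁻ each). Size is set by nuclear charge: more protons means a smaller ion. Al³⁺ (Z=13), Mg²⁺ (Z=12), Na⁺ (Z=11), F⁻ (Z=9), O²⁻ (Z=8), N³⁻ (Z=7).
The complete sequence is Al³⁺ < Mg²⁺ < Na⁺ < F⁻ < O²⁻ < N³⁻. N³⁻ sits at position 6.

6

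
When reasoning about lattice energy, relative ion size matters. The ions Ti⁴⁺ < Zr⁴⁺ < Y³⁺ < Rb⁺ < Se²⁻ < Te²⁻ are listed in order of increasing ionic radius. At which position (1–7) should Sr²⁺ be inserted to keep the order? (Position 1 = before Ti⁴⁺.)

4

Electron counts and nuclear charges: Ti⁴⁺ has 18 e⁻ (Z=22), Zr⁴⁺ has 36 e⁻ (Z=40), Y³⁺ has 36 e⁻ (Z=39), Sr²⁺ has 36 e⁻ (Z=38), Rb⁺ has 36 e⁻ (Z=37), Se²⁻ has 36 e⁻ (Z=34), Te²⁻ has 54 e⁻ (Z=52). Ti⁴⁺ < Zr⁴⁺ (same group, 1 shell fewer); Zr⁴⁺ < Y³⁺ (both 36 e⁻, Z=40>39); Y³⁺ < Sr²⁺ (isoelectronic, higher Z=39 is smaller); Sr²⁺ < Rb⁺ (isoelectronic, higher Z=38 is smaller); Rb⁺ < Se²⁻ (both 36 e⁻, Z=37>34); Se²⁻ < Te²⁻ (same group, 1 shell fewer).
With Sr²⁺ included the full order is Ti⁴⁺ < Zr⁴⁺ < Y³⁺ < Sr²⁺ < Rb⁺ < Se²⁻ < Te²⁻, so it takes position 4.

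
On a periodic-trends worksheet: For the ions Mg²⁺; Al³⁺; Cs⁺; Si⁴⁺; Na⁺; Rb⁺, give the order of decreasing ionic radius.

Work out protons and electrons: Si⁴⁺: 10 e⁻, Z=14, Al³⁺: 10 e⁻, Z=13, Mg²⁺: 10 e⁻, Z=12, Na⁺: 10 e⁻, Z=11, Rb⁺: 36 e⁻, Z=37, Cs⁺: 54 e⁻, Z=55. Si⁴⁺ < Al³⁺ (both 10 e⁻, Z=14>13); Al³⁺ < Mg²⁺ (both 10 e⁻, Z=13>12); Mg²⁺ < Na⁺ (both 10 e⁻, Z=12>11); Na⁺ < Rb⁺ (same group, 2 shells fewer); Rb⁺ < Cs⁺ (same group, period 5 vs 6).

Cs⁺ > Rb⁺ > Na⁺ > Mg²⁺ > Al³⁺ > Si⁴⁺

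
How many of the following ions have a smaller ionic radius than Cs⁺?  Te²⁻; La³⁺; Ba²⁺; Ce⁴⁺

3

Isoelectronic series (54 e⁻ each). Size is set by nuclear charge: more protons means a smaller ion. Ce⁴⁺ (Z=58), La³⁺ (Z=57), Ba²⁺ (Z=56), Cs⁺ (Z=55), Te²⁻ (Z=52).
Ordering all of them (including Cs⁺) by radius gives Ce⁴⁺ < La³⁺ < Ba²⁺ < Cs⁺ < Te²⁻. Count: 3.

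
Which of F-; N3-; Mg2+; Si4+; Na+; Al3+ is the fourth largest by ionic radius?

Mg2+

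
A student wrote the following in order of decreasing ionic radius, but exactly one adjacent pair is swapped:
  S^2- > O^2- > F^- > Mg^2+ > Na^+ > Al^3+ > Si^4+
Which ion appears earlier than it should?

Check each adjacent pair. Mg^2+ and Na^+ are reversed: Mg^2+ and Na^+ share 10 electrons; the higher nuclear charge on Mg (Z=12) contracts it more, so Mg^2+ < Na^+. No other neighbouring pair contradicts the periodic trends, so Mg^2+ is the ion listed too early.

Mg^2+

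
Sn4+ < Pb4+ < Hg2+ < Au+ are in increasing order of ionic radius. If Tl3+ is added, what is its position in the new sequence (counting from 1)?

Work out protons and electrons: Sn4+ has 46 e⁻ (Z=50), Pb4+ has 78 e⁻ (Z=82), Tl3+ has 78 e⁻ (Z=81), Hg2+ has 78 e⁻ (Z=80), Au+ has 78 e⁻ (Z=79). Sn4+ < Pb4+ (same group, 1 shell fewer); Pb4+ < Tl3+ (isoelectronic, higher Z=82 is smaller); Tl3+ < Hg2+ (isoelectronic, higher Z=81 is smaller); Hg2+ < Au+ (both 78 e⁻, Z=80>79).
Putting Tl3+ in gives Sn4+ < Pb4+ < Tl3+ < Hg2+ < Au+; it lands at slot 3.

3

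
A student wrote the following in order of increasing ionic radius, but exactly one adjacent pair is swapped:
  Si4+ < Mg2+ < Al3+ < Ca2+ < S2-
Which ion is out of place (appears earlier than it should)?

Scanning neighbour by neighbour, only Mg2+/Al3+ violates a trend: Al3+ and Mg2+ share 10 electrons; the higher nuclear charge on Al (Z=13) contracts it more, so Al3+ < Mg2+. That makes Mg2+ the one sitting a position early relative to where it belongs.

Mg2+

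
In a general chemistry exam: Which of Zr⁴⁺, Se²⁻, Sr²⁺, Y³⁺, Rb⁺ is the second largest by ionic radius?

Isoelectronic series (36 e⁻ each). Size is set by nuclear charge: more protons means a smaller ion. Zr⁴⁺ (Z=40), Y³⁺ (Z=39), Sr²⁺ (Z=38), Rb⁺ (Z=37), Se²⁻ (Z=34).
So the order is Zr⁴⁺ < Y³⁺ < Sr²⁺ < Rb⁺ < Se²⁻; the 2nd-largest ion is Rb⁺.

Rb⁺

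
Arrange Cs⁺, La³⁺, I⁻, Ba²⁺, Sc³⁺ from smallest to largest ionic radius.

Sc³⁺ < La³⁺ < Ba²⁺ < Cs⁺ < I⁻

Tabulating Z and e⁻: Sc³⁺: 18 e⁻, Z=21, La³⁺: 54 e⁻, Z=57, Ba²⁺: 54 e⁻, Z=56, Cs⁺: 54 e⁻, Z=55, I⁻: 54 e⁻, Z=53. Sc³⁺ < La³⁺ (same group, period 4 vs 6); La³⁺ < Ba²⁺ (both 54 e⁻, Z=57>56); Ba²⁺ < Cs⁺ (isoelectronic, higher Z=56 is smaller); Cs⁺ < I⁻ (both 54 e⁻, Z=55>53).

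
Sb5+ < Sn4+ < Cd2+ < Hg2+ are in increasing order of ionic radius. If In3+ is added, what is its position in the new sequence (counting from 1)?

3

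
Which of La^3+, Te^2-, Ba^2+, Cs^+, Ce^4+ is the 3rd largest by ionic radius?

Each ion has 54 electrons. The ranking follows nuclear charge in reverse — greater Z gives a smaller radius. Ce^4+ (Z=58), La^3+ (Z=57), Ba^2+ (Z=56), Cs^+ (Z=55), Te^2- (Z=52).
So the order is Ce^4+ < La^3+ < Ba^2+ < Cs^+ < Te^2-; the 3rd-largest ion is Ba^2+.

Ba^2+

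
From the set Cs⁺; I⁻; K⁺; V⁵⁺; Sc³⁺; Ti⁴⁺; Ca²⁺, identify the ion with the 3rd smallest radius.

Sc³⁺

Tabulating Z and e⁻: V⁵⁺: 18 e⁻, Z=23, Ti⁴⁺: 18 e⁻, Z=22, Sc³⁺: 18 e⁻, Z=21, Ca²⁺: 18 e⁻, Z=20, K⁺: 18 e⁻, Z=19, Cs⁺: 54 e⁻, Z=55, I⁻: 54 e⁻, Z=53. V⁵⁺ < Ti⁴⁺ (isoelectronic, higher Z=23 is smaller); Ti⁴⁺ < Sc³⁺ (isoelectronic, higher Z=22 is smaller); Sc³⁺ < Ca²⁺ (isoelectronic, higher Z=21 is smaller); Ca²⁺ < K⁺ (both 18 e⁻, Z=20>19); K⁺ < Cs⁺ (same group, 2 shells fewer); Cs⁺ < I⁻ (both 54 e⁻, Z=55>53).
Ordering: V⁵⁺ < Ti⁴⁺ < Sc³⁺ < Ca²⁺ < K⁺ < Cs⁺ < I⁻. The 3rd smallest is Sc³⁺.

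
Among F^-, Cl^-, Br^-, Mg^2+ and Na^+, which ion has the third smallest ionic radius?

Tabulating Z and e⁻: Mg^2+ has 10 e⁻ (Z=12), Na^+ has 10 e⁻ (Z=11), F^- has 10 e⁻ (Z=9), Cl^- has 18 e⁻ (Z=17), Br^- has 36 e⁻ (Z=35). Mg^2+ < Na^+ (both 10 e⁻, Z=12>11); Na^+ < F^- (both 10 e⁻, Z=11>9); F^- < Cl^- (same group, period 2 vs 3); Cl^- < Br^- (same group, 1 shell fewer).
Ordering: Mg^2+ < Na^+ < F^- < Cl^- < Br^-. The third smallest is F^-.

F^-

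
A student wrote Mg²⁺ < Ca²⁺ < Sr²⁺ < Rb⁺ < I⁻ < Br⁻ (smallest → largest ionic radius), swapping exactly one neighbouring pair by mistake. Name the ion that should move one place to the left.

Br⁻

Scanning neighbour by neighbour, only I⁻/Br⁻ violates a trend: both in group 17 with the same charge; Br⁻ (period 4) has the smaller radius. That makes Br⁻ the one sitting a position late relative to where it belongs.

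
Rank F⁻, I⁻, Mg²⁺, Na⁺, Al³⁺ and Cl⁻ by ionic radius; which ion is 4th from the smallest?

F⁻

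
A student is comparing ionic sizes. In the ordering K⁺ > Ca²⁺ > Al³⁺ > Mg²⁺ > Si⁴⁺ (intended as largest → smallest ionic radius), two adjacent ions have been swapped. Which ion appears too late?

Mg²⁺

Compare adjacent ions: Al³⁺ and Mg²⁺ share 10 electrons; the higher nuclear charge on Al (Z=13) contracts it more, so Al³⁺ < Mg²⁺ — yet in this decreasing list Al³⁺ sits before Mg²⁺. Nothing else is reversed, so Mg²⁺ should move one place to the left.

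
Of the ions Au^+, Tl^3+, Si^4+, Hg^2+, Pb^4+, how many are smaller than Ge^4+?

First list Z and electron count for each: Si^4+: 10 e⁻, Z=14, Ge^4+: 28 e⁻, Z=32, Pb^4+: 78 e⁻, Z=82, Tl^3+: 78 e⁻, Z=81, Hg^2+: 78 e⁻, Z=80, Au^+: 78 e⁻, Z=79. Si^4+ < Ge^4+ (same group, 1 shell fewer); Ge^4+ < Pb^4+ (same group, period 4 vs 6); Pb^4+ < Tl^3+ (both 78 e⁻, Z=82>81); Tl^3+ < Hg^2+ (isoelectronic, higher Z=81 is smaller); Hg^2+ < Au^+ (isoelectronic, higher Z=80 is smaller).
Placing each against Ge^4+: smaller — Si^4+; larger — Pb^4+, Tl^3+, Hg^2+, Au^+. Count: 1.

1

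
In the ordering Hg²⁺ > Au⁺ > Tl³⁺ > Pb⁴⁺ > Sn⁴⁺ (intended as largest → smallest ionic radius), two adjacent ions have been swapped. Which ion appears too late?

Compare adjacent ions: Hg²⁺ and Au⁺ share 78 electrons; the higher nuclear charge on Hg (Z=80) contracts it more, so Hg²⁺ < Au⁺ — yet in this decreasing list Hg²⁺ sits before Au⁺. Nothing else is reversed, so Au⁺ should move one place to the left.

Au⁺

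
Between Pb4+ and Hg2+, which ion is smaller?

Each ion has 78 electrons. The ranking follows nuclear charge in reverse — greater Z gives a smaller radius. Pb4+ (Z=82), Hg2+ (Z=80).

Pb4+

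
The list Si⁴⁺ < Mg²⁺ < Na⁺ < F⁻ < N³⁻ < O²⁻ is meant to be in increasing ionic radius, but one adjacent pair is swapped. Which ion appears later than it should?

O²⁻

Scanning neighbour by neighbour, only N³⁻/O²⁻ violates a trend: both have 10 electrons but Z(O)=8 > Z(N)=7, so O²⁻ should be the smaller of the two. That makes O²⁻ the one sitting a position late relative to where it belongs.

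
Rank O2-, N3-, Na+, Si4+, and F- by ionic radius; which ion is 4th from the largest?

These species are isoelectronic with 10 electrons. The only difference is the number of protons: Si4+ (Z=14), Na+ (Z=11), F- (Z=9), O2- (Z=8), N3- (Z=7). The strongest nuclear pull (Si4+) gives the smallest ion.
That gives Si4+ < Na+ < F- < O2- < N3-. From the largest end, number 4 is Na+.

Na+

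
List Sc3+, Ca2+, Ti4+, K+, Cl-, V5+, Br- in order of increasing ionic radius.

V5+ < Ti4+ < Sc3+ < Ca2+ < K+ < Cl- < Br-

First list Z and electron count for each: V5+: 18 e⁻, Z=23, Ti4+: 18 e⁻, Z=22, Sc3+: 18 e⁻, Z=21, Ca2+: 18 e⁻, Z=20, K+: 18 e⁻, Z=19, Cl-: 18 e⁻, Z=17, Br-: 36 e⁻, Z=35. V5+ < Ti4+ (both 18 e⁻, Z=23>22); Ti4+ < Sc3+ (both 18 e⁻, Z=22>21); Sc3+ < Ca2+ (isoelectronic, higher Z=21 is smaller); Ca2+ < K+ (isoelectronic, higher Z=20 is smaller); K+ < Cl- (both 18 e⁻, Z=19>17); Cl- < Br- (same group, period 3 vs 4).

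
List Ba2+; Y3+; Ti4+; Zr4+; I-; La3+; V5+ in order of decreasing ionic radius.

Electron counts and nuclear charges: V5+: 18 e⁻, Z=23, Ti4+: 18 e⁻, Z=22, Zr4+: 36 e⁻, Z=40, Y3+: 36 e⁻, Z=39, La3+: 54 e⁻, Z=57, Ba2+: 54 e⁻, Z=56, I-: 54 e⁻, Z=53. V5+ < Ti4+ (isoelectronic, higher Z=23 is smaller); Ti4+ < Zr4+ (same group, 1 shell fewer); Zr4+ < Y3+ (isoelectronic, higher Z=40 is smaller); Y3+ < La3+ (same group, 1 shell fewer); La3+ < Ba2+ (both 54 e⁻, Z=57>56); Ba2+ < I- (both 54 e⁻, Z=56>53).

I- > Ba2+ > La3+ > Y3+ > Zr4+ > Ti4+ > V5+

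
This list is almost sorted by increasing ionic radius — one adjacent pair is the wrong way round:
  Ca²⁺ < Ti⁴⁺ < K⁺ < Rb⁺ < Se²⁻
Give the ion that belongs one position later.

Scanning neighbour by neighbour, only Ca²⁺/Ti⁴⁺ violates a trend: both have 18 electrons but Z(Ti)=22 > Z(Ca)=20, so Ti⁴⁺ should be the smaller of the two. That makes Ca²⁺ the one sitting a position early relative to where it belongs.

Ca²⁺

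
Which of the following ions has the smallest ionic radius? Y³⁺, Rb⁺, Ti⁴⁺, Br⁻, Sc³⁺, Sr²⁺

Ti⁴⁺

Work out protons and electrons: Ti⁴⁺ (Z=22, 18 e⁻), Sc³⁺ (Z=21, 18 e⁻), Y³⁺ (Z=39, 36 e⁻), Sr²⁺ (Z=38, 36 e⁻), Rb⁺ (Z=37, 36 e⁻), Br⁻ (Z=35, 36 e⁻). Ti⁴⁺ < Sc³⁺ (isoelectronic, higher Z=22 is smaller); Sc³⁺ < Y³⁺ (same group, 1 shell fewer); Y³⁺ < Sr²⁺ (isoelectronic, higher Z=39 is smaller); Sr²⁺ < Rb⁺ (both 36 e⁻, Z=38>37); Rb⁺ < Br⁻ (isoelectronic, higher Z=37 is smaller).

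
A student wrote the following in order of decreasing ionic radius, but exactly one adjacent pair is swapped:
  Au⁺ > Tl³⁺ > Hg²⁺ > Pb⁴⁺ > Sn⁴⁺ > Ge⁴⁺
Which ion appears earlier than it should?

Tl³⁺

Scanning neighbour by neighbour, only Tl³⁺/Hg²⁺ violates a trend: they are isoelectronic (78 e⁻) and Tl has more protons than Hg (81 vs 80), making Tl³⁺ smaller. That makes Tl³⁺ the one sitting a position early relative to where it belongs.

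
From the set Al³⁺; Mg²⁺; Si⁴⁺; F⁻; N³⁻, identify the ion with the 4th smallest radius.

Each ion has 10 electrons. The ranking follows nuclear charge in reverse — greater Z gives a smaller radius. Si⁴⁺ (Z=14), Al³⁺ (Z=13), Mg²⁺ (Z=12), F⁻ (Z=9), N³⁻ (Z=7).
Ordering: Si⁴⁺ < Al³⁺ < Mg²⁺ < F⁻ < N³⁻. The 4th smallest is F⁻.

F⁻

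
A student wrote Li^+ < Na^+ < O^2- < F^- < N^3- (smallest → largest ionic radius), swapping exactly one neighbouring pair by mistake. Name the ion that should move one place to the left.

F^-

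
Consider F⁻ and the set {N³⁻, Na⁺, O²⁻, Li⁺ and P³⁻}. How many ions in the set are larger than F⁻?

Tabulating Z and e⁻: Li⁺: 2 e⁻, Z=3, Na⁺: 10 e⁻, Z=11, F⁻: 10 e⁻, Z=9, O²⁻: 10 e⁻, Z=8, N³⁻: 10 e⁻, Z=7, P³⁻: 18 e⁻, Z=15. Li⁺ < Na⁺ (same group, period 2 vs 3); Na⁺ < F⁻ (both 10 e⁻, Z=11>9); F⁻ < O²⁻ (both 10 e⁻, Z=9>8); O²⁻ < N³⁻ (both 10 e⁻, Z=8>7); N³⁻ < P³⁻ (same group, period 2 vs 3).
Overall: Li⁺ < Na⁺ < F⁻ < O²⁻ < N³⁻ < P³⁻. F⁻ has 2 below it and 3 above. That's 3.

3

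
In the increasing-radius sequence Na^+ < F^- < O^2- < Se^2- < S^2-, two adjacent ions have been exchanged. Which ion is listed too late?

S^2-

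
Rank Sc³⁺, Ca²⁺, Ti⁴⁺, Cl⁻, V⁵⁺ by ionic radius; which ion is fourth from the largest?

These species are isoelectronic with 18 electrons. The only difference is the number of protons: V⁵⁺ (Z=23), Ti⁴⁺ (Z=22), Sc³⁺ (Z=21), Ca²⁺ (Z=20), Cl⁻ (Z=17). The strongest nuclear pull (V⁵⁺) gives the smallest ion.
That gives V⁵⁺ < Ti⁴⁺ < Sc³⁺ < Ca²⁺ < Cl⁻. From the largest end, number 4 is Ti⁴⁺.

Ti⁴⁺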